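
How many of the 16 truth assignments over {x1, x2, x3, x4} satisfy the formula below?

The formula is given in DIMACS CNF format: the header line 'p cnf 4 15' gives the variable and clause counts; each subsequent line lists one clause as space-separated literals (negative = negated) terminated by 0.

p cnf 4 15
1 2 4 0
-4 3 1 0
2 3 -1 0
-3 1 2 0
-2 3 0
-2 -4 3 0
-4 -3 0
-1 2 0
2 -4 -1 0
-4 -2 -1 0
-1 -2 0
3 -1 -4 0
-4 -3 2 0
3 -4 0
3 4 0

1

There are 2^4 = 16 truth assignments over (x1, x2, x3, x4).
Check each against the 15 clauses (columns in the order x1, x2, x3, x4):
  F F F F  ✗ fails (x1 ∨ x2 ∨ x4)
  F F F T  ✗ fails (¬x4 ∨ x3 ∨ x1)
  F F T F  ✗ fails (x1 ∨ x2 ∨ x4)
  F F T T  ✗ fails (¬x3 ∨ x1 ∨ x2)
  F T F F  ✗ fails (¬x2 ∨ x3)
  F T F T  ✗ fails (¬x4 ∨ x3 ∨ x1)
  F T T F  ✓ satisfies all
  F T T T  ✗ fails (¬x4 ∨ ¬x3)
  T F F F  ✗ fails (x2 ∨ x3 ∨ ¬x1)
  T F F T  ✗ fails (x2 ∨ x3 ∨ ¬x1)
  T F T F  ✗ fails (¬x1 ∨ x2)
  T F T T  ✗ fails (¬x4 ∨ ¬x3)
  T T F F  ✗ fails (¬x2 ∨ x3)
  T T F T  ✗ fails (¬x2 ∨ x3)
  T T T F  ✗ fails (¬x1 ∨ ¬x2)
  T T T T  ✗ fails (¬x4 ∨ ¬x3)
1 of the 16 rows is a model.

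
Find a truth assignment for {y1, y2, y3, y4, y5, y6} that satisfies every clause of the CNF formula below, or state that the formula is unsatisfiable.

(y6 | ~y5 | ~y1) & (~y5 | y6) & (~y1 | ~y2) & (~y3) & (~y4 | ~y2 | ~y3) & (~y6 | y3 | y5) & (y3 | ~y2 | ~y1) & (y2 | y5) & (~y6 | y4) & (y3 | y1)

y1 ↦ 1, y2 ↦ 0, y3 ↦ 0, y4 ↦ 1, y5 ↦ 1, y6 ↦ 1

The clause (~y3) is unit, so y3 = 0.
The clause (y1) is unit, so y1 = 1.
The clause (~y2) is unit, so y2 = 0.
The clause (y5) is unit, so y5 = 1.
The clause (y6) is unit, so y6 = 1.
The clause (y4) is unit, so y4 = 1.
Every clause now holds.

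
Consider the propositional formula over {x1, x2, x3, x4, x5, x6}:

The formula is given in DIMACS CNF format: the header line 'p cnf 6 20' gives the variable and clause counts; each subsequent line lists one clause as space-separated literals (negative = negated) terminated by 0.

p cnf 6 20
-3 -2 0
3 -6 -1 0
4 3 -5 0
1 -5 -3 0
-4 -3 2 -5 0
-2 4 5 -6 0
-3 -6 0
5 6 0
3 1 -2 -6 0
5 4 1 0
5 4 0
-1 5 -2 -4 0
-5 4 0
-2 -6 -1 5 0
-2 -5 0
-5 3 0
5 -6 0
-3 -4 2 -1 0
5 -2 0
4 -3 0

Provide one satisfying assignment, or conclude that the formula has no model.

Case x3 = False:
The clause (¬x5) is unit, so x5 = False.
The clause (x6) is unit, so x6 = True.
But (¬x6) is also a unit clause — contradiction.
Backtrack on x3: now try x3 = True.
The clause (¬x2) is unit, so x2 = False.
The clause (¬x6) is unit, so x6 = False.
The clause (x5) is unit, so x5 = True.
The clause (x1) is unit, so x1 = True.
The clause (¬x4) is unit, so x4 = False.
But (x4) is also a unit clause — contradiction.
Both values of x3 lead to a conflict.

UNSATISFIABLE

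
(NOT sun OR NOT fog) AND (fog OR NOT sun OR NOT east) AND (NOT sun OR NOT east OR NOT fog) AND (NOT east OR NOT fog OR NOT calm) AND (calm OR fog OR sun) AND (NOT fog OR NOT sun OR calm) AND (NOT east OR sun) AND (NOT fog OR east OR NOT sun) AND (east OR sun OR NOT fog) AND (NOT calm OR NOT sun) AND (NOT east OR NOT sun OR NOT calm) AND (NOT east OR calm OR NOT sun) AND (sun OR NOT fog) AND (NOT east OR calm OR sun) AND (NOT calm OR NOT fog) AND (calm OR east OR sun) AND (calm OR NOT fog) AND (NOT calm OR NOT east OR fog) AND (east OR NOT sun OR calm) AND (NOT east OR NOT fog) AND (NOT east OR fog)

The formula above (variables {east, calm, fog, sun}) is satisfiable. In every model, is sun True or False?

Suppose sun = true.
From the singleton clause (NOT fog), fog = false.
From the singleton clause (NOT east), east = false.
From the singleton clause (NOT calm), calm = false.
That conflicts with the unit clause (calm).
So every satisfying assignment has sun = False.

False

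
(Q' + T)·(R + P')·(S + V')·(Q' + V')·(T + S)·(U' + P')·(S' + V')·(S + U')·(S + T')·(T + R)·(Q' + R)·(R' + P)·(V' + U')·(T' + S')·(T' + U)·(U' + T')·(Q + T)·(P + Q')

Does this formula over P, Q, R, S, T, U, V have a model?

Case Q = 0:
(T) alone gives T = 1.
(S) alone gives S = 1.
Now (S') is unsatisfied and unit — conflict.
Backtrack on Q: now try Q = 1.
(T) alone gives T = 1.
(V') alone gives V = 0.
(S) alone gives S = 1.
Now (S') is unsatisfied and unit — conflict.
Either choice for Q ends in contradiction.
No assignment satisfies every clause.

Unsatisfiable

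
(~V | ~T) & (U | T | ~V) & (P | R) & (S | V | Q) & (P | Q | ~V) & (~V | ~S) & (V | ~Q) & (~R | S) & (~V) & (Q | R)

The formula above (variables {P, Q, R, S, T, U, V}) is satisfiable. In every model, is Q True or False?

False

Suppose Q = 1.
The clause (V) is unit, so V = 1.
Now (~V) is unsatisfied and unit — conflict.
So every satisfying assignment has Q = False.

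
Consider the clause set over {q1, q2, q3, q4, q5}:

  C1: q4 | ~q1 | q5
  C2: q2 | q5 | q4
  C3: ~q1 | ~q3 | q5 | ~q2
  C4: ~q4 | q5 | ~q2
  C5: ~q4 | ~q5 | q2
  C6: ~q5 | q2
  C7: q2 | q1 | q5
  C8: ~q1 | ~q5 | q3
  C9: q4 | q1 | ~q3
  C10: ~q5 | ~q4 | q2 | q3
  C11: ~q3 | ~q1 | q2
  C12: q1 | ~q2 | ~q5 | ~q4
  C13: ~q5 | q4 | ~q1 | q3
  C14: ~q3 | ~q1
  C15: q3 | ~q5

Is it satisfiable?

Satisfiable

Case q5 = 0:
Case q4 = 1:
(~q2) alone gives q2 = 0.
(q1) alone gives q1 = 1.
(~q3) alone gives q3 = 0.
All clauses are satisfied.
A satisfying assignment: q1=1,  q2=0,  q3=0,  q4=1,  q5=0.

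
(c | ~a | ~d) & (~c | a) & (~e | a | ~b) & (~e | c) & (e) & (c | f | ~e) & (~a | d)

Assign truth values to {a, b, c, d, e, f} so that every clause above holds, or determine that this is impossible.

a ↦ 1; b ↦ 0; c ↦ 1; d ↦ 1; e ↦ 1; f ↦ 1

The clause (e) is unit, so e = 1.
The clause (c) is unit, so c = 1.
The clause (a) is unit, so a = 1.
The clause (d) is unit, so d = 1.
All clauses hold; b, f can take either value.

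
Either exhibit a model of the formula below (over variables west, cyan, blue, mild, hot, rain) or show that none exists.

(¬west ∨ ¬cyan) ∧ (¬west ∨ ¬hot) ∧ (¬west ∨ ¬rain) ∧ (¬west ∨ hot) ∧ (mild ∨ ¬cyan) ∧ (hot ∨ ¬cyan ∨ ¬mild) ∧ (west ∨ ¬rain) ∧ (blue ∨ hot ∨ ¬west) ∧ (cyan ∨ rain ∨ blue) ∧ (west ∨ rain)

UNSATISFIABLE

Try west = False.
Unit clause (¬rain) forces rain = False.
Now (rain) is unsatisfied and unit — conflict.
So west must be the other value — set west = True.
Unit clause (¬cyan) forces cyan = False.
Unit clause (¬hot) forces hot = False.
Now (hot) is unsatisfied and unit — conflict.
Either choice for west ends in contradiction.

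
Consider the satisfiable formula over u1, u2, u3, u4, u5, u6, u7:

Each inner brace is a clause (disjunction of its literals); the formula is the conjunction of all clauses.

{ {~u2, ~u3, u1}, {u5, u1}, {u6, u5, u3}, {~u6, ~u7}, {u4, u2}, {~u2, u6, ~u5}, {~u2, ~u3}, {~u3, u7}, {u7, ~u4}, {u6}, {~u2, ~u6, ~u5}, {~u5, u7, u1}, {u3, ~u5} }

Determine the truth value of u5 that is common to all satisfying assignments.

Suppose u5 = 1.
From the singleton clause (u6), u6 = 1.
From the singleton clause (~u7), u7 = 0.
From the singleton clause (~u3), u3 = 0.
But (u3) is also a unit clause — contradiction.
So every satisfying assignment has u5 = False.

False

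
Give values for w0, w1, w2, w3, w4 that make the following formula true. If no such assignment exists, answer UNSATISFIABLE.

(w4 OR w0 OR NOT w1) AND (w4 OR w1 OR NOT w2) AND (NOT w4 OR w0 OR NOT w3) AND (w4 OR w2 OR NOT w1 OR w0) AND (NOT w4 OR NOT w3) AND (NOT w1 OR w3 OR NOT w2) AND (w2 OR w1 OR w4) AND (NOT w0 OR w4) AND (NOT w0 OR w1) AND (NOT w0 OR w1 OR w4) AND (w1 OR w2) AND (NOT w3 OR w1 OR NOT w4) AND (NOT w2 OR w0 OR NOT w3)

w0 ↦ false, w1 ↦ false, w2 ↦ true, w3 ↦ false, w4 ↦ true

Case w4 = true:
(NOT w3) alone gives w3 = false.
Case w1 = false:
(NOT w0) alone gives w0 = false.
(w2) alone gives w2 = true.
All clauses are satisfied.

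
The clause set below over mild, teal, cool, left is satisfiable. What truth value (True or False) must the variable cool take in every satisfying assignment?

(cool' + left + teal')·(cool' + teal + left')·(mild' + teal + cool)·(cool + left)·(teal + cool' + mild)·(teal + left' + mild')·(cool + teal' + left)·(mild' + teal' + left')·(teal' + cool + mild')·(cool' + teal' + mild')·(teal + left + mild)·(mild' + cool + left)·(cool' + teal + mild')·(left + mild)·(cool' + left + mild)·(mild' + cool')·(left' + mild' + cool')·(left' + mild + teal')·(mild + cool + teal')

Suppose cool = 1.
Unit clause (mild') forces mild = 0.
Unit clause (teal) forces teal = 1.
Unit clause (left) forces left = 1.
Now (left') is unsatisfied and unit — conflict.
So every satisfying assignment has cool = False.

False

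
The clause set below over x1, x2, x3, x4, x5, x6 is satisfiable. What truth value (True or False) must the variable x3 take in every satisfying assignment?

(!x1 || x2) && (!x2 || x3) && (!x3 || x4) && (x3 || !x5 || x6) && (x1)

Suppose x3 = false.
(!x2) alone gives x2 = false.
(!x1) alone gives x1 = false.
Now (x1) is unsatisfied and unit — conflict.
So every satisfying assignment has x3 = True.

True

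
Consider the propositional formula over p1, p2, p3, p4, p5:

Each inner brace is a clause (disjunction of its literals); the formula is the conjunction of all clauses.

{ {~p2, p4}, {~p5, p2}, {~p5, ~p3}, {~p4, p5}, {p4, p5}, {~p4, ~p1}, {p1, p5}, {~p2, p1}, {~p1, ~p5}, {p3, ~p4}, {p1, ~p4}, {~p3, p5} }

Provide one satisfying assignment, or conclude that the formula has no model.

UNSATISFIABLE

Case p2 = 0:
From the singleton clause (~p5), p5 = 0.
From the singleton clause (~p4), p4 = 0.
Now (p4) is unsatisfied and unit — conflict.
So p2 must be the other value — set p2 = 1.
From the singleton clause (p4), p4 = 1.
From the singleton clause (p5), p5 = 1.
From the singleton clause (~p3), p3 = 0.
Now (p3) is unsatisfied and unit — conflict.
Either choice for p2 ends in contradiction.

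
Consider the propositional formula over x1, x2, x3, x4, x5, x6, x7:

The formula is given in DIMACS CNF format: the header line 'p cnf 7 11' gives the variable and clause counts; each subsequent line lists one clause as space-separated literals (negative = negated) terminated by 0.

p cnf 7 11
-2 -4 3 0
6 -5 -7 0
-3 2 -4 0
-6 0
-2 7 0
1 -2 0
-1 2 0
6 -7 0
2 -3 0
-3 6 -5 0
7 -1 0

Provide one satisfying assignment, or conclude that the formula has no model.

x1 ↦ False; x2 ↦ False; x3 ↦ False; x4 ↦ False; x5 ↦ False; x6 ↦ False; x7 ↦ False

The clause (¬x6) is unit, so x6 = False.
The clause (¬x7) is unit, so x7 = False.
The clause (¬x2) is unit, so x2 = False.
The clause (¬x1) is unit, so x1 = False.
The clause (¬x3) is unit, so x3 = False.
Every clause is now satisfied; x4, x5 are unconstrained.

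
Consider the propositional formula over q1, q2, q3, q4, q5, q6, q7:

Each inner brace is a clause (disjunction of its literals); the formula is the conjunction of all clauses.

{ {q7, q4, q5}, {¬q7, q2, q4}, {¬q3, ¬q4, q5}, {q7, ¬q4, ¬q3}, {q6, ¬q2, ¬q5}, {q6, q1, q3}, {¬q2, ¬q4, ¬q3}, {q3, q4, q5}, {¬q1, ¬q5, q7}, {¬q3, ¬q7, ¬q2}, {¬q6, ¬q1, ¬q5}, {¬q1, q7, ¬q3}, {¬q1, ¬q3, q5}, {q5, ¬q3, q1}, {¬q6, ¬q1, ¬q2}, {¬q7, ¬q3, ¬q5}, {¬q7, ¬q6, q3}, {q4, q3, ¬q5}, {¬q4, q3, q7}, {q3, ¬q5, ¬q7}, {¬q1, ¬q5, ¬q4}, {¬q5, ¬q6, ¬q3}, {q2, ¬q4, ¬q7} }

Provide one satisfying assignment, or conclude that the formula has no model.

q1: True, q2: True, q3: False, q4: True, q5: False, q6: False, q7: True

Suppose q7 = True.
Suppose q2 = True.
The clause (¬q3) is unit, so q3 = False.
The clause (¬q6) is unit, so q6 = False.
The clause (¬q5) is unit, so q5 = False.
The clause (q1) is unit, so q1 = True.
The clause (q4) is unit, so q4 = True.
Every clause now holds.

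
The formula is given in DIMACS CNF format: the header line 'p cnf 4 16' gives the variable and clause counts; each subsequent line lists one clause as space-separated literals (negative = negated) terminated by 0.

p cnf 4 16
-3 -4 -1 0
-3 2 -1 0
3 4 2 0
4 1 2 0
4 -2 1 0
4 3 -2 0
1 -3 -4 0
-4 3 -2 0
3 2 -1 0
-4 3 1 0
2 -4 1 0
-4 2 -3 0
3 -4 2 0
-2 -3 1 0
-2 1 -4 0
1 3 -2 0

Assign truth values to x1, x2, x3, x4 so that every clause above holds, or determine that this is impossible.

x1: True; x2: True; x3: True; x4: False

Case x3 = True:
Case x4 = False:
Case x2 = True:
From the singleton clause (x1), x1 = True.
This assignment satisfies each clause.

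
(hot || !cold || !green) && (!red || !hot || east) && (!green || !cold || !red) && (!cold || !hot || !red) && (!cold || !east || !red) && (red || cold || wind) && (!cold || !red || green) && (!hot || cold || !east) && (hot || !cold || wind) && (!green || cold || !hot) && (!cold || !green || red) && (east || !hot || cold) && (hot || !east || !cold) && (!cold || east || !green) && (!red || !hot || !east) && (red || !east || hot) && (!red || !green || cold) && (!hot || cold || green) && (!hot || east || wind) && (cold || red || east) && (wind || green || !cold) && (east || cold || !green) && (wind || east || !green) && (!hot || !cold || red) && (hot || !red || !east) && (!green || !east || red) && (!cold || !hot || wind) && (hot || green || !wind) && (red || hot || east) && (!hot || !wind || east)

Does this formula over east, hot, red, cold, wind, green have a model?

Branch on hot: set hot = false.
Branch on cold: set cold = false.
Branch on red: set red = true.
Unit clause (!green) forces green = false.
Unit clause (!east) forces east = false.
Unit clause (!wind) forces wind = false.
This assignment satisfies each clause.
A satisfying assignment: east=false, hot=false, red=true, cold=false, wind=false, green=false.

Satisfiable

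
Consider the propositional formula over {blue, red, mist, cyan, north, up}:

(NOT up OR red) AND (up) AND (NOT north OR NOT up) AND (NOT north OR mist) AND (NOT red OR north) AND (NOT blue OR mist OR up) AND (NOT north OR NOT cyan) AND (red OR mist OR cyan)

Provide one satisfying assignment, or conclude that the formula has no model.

(up) alone gives up = true.
(red) alone gives red = true.
(NOT north) alone gives north = false.
That conflicts with the unit clause (north).

UNSATISFIABLE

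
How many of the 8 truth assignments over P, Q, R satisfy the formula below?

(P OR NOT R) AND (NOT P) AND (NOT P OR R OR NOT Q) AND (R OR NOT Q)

1

There are 2^3 = 8 truth assignments over (P, Q, R).
Split on Q. With Q = true, the clauses containing Q are satisfied and NOT Q drops from the rest; 0 of the 2^2 = 4 assignments to the other variables satisfy what remains.
With Q = false, by the same count on the reduced clause set, 1 assignment works.
Total: 0 + 1 = 1.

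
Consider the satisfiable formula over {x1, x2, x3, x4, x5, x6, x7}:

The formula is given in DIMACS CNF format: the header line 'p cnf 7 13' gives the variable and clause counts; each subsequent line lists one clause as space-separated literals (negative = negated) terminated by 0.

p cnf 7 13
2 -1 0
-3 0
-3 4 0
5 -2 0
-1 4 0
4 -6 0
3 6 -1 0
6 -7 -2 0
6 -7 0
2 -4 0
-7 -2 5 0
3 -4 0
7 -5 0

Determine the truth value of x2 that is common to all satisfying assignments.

False

Suppose x2 = True.
Unit clause (¬x3) forces x3 = False.
Unit clause (x5) forces x5 = True.
Unit clause (¬x4) forces x4 = False.
Unit clause (¬x1) forces x1 = False.
Unit clause (¬x6) forces x6 = False.
Unit clause (¬x7) forces x7 = False.
But (x7) is also a unit clause — contradiction.
So every satisfying assignment has x2 = False.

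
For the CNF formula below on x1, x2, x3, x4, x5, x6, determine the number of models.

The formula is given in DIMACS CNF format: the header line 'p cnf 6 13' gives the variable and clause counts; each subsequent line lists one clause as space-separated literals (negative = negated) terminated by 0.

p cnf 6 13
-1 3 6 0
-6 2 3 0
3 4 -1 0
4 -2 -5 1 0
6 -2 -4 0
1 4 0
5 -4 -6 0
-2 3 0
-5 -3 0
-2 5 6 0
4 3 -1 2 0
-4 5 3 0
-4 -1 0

5

There are 2^6 = 64 truth assignments over (x1, x2, x3, x4, x5, x6).
Split on x3. With x3 = True, the clauses containing x3 are satisfied and ¬x3 drops from the rest; 4 of the 2^5 = 32 assignments to the other variables satisfy what remains.
With x3 = False, by the same count on the reduced clause set, 1 assignment works.
(One model: x1=F, x2=F, x3=F, x4=T, x5=T, x6=F.)
Total: 4 + 1 = 5.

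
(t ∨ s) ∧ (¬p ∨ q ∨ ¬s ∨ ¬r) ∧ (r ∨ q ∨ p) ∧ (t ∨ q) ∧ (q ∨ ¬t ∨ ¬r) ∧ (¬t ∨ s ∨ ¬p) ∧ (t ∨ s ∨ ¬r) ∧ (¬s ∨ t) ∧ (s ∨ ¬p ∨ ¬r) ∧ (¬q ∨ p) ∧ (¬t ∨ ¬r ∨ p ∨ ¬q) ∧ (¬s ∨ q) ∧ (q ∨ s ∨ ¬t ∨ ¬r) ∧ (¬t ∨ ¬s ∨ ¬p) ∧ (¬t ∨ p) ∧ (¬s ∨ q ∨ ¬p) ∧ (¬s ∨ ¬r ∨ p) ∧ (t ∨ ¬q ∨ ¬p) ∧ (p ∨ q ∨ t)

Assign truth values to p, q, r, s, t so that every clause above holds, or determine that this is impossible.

Case t = True:
Unit clause (p) forces p = True.
Unit clause (s) forces s = True.
But (¬s) is also a unit clause — contradiction.
Backtrack on t: now try t = False.
Unit clause (s) forces s = True.
But (¬s) is also a unit clause — contradiction.
Either choice for t ends in contradiction.

UNSATISFIABLE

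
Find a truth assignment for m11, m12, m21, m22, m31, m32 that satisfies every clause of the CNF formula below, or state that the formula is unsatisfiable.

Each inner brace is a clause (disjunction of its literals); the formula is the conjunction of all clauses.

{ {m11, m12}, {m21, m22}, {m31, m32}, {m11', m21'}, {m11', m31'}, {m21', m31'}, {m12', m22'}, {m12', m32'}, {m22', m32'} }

UNSATISFIABLE

Case m11 = 1:
(m21') alone gives m21 = 0.
(m22) alone gives m22 = 1.
(m31') alone gives m31 = 0.
(m32) alone gives m32 = 1.
But (m32') is also a unit clause — contradiction.
So m11 must be the other value — set m11 = 0.
(m12) alone gives m12 = 1.
(m22') alone gives m22 = 0.
(m21) alone gives m21 = 1.
(m31') alone gives m31 = 0.
(m32) alone gives m32 = 1.
But (m32') is also a unit clause — contradiction.
Both values of m11 lead to a conflict.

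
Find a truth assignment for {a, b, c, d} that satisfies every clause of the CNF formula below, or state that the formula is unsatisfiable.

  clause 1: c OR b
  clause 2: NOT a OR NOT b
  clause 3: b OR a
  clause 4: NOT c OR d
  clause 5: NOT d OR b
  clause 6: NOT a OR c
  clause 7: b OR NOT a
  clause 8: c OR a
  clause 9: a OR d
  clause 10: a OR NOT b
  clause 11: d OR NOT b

UNSATISFIABLE

Try c = true.
From the singleton clause (d), d = true.
From the singleton clause (b), b = true.
From the singleton clause (NOT a), a = false.
But (a) is also a unit clause — contradiction.
Undo c and try c = false.
From the singleton clause (b), b = true.
From the singleton clause (NOT a), a = false.
But (a) is also a unit clause — contradiction.
Either choice for c ends in contradiction.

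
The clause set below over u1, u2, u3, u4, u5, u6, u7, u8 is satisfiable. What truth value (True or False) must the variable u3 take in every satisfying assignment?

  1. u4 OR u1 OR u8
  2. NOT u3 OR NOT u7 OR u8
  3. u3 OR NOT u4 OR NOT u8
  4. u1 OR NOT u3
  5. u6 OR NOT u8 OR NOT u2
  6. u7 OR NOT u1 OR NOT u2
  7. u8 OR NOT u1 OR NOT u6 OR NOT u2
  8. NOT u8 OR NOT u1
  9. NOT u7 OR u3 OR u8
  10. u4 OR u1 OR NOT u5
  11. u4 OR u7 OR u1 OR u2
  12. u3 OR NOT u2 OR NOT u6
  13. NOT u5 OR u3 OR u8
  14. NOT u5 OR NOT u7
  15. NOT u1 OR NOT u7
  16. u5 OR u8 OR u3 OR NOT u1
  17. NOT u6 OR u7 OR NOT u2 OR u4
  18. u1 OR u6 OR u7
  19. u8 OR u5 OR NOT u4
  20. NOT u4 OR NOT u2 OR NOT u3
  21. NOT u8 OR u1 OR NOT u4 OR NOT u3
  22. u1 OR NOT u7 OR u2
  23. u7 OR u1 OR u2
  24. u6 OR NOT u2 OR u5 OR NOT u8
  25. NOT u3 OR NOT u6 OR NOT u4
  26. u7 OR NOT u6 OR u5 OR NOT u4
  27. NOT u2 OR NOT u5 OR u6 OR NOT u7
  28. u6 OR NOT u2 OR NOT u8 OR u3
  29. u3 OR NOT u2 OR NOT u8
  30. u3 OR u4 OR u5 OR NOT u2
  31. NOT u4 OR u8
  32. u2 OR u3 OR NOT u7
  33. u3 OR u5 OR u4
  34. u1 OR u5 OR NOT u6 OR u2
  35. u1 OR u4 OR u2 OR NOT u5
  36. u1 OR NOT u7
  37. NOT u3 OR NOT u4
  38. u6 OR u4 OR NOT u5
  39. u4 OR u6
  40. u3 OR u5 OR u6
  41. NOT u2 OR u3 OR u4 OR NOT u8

Suppose u3 = false.
Suppose u4 = false.
The clause (u5) is unit, so u5 = true.
The clause (u1) is unit, so u1 = true.
The clause (NOT u8) is unit, so u8 = false.
But (u8) is also a unit clause — contradiction.
Undo u4 and try u4 = true.
The clause (NOT u8) is unit, so u8 = false.
But (u8) is also a unit clause — contradiction.
Neither u4 = true nor u4 = false works.
So every satisfying assignment has u3 = True.

True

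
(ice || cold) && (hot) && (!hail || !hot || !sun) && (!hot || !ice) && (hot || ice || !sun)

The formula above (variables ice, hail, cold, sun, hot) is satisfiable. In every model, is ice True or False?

Suppose ice = true.
Unit clause (hot) forces hot = true.
Now (!hot) is unsatisfied and unit — conflict.
So every satisfying assignment has ice = False.

False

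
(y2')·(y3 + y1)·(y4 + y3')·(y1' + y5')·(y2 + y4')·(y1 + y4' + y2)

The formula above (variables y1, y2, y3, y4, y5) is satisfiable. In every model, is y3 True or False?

False

Suppose y3 = 1.
From the singleton clause (y2'), y2 = 0.
From the singleton clause (y4), y4 = 1.
That conflicts with the unit clause (y4').
So every satisfying assignment has y3 = False.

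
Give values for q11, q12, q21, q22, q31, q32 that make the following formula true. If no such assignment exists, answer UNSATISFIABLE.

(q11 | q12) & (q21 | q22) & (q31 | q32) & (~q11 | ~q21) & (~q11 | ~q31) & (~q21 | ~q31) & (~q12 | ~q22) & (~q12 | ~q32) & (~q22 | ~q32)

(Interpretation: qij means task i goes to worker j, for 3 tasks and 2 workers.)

UNSATISFIABLE

Branch on q11: set q11 = 1.
(~q21) alone gives q21 = 0.
(q22) alone gives q22 = 1.
(~q31) alone gives q31 = 0.
(q32) alone gives q32 = 1.
Now (~q32) is unsatisfied and unit — conflict.
That branch fails; take q11 = 0 instead.
(q12) alone gives q12 = 1.
(~q22) alone gives q22 = 0.
(q21) alone gives q21 = 1.
(~q31) alone gives q31 = 0.
(q32) alone gives q32 = 1.
Now (~q32) is unsatisfied and unit — conflict.
Both values of q11 lead to a conflict.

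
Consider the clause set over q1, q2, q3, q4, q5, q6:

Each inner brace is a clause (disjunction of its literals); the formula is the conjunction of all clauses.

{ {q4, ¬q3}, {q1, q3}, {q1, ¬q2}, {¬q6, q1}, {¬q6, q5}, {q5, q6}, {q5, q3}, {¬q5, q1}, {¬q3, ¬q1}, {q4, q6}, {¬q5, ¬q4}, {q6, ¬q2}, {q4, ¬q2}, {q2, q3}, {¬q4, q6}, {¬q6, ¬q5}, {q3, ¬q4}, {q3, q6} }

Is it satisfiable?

Try q4 = True.
From the singleton clause (¬q5), q5 = False.
From the singleton clause (¬q6), q6 = False.
That conflicts with the unit clause (q6).
Undo q4 and try q4 = False.
From the singleton clause (¬q3), q3 = False.
From the singleton clause (q1), q1 = True.
From the singleton clause (q5), q5 = True.
From the singleton clause (q6), q6 = True.
That conflicts with the unit clause (¬q6).
Both values of q4 lead to a conflict.
No assignment satisfies every clause.

Unsatisfiable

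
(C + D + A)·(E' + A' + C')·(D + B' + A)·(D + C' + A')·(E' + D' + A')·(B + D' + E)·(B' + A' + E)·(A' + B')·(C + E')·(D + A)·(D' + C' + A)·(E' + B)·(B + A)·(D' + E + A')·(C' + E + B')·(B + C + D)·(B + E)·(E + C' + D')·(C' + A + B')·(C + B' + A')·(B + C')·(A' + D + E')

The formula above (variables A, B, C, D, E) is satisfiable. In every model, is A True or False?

Suppose A = 1.
(B') alone gives B = 0.
(E') alone gives E = 0.
Now (E) is unsatisfied and unit — conflict.
So every satisfying assignment has A = False.

False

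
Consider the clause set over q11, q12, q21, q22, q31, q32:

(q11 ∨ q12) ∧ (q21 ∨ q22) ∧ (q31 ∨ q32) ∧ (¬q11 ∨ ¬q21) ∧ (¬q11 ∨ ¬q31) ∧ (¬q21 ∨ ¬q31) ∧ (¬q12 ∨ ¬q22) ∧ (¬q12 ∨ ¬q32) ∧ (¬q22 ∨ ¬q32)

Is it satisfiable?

Unsatisfiable

Case q11 = True:
The clause (¬q21) is unit, so q21 = False.
The clause (q22) is unit, so q22 = True.
The clause (¬q31) is unit, so q31 = False.
The clause (q32) is unit, so q32 = True.
Now (¬q32) is unsatisfied and unit — conflict.
So q11 must be the other value — set q11 = False.
The clause (q12) is unit, so q12 = True.
The clause (¬q22) is unit, so q22 = False.
The clause (q21) is unit, so q21 = True.
The clause (¬q31) is unit, so q31 = False.
The clause (q32) is unit, so q32 = True.
Now (¬q32) is unsatisfied and unit — conflict.
Neither q11 = True nor q11 = False works.
No assignment satisfies every clause.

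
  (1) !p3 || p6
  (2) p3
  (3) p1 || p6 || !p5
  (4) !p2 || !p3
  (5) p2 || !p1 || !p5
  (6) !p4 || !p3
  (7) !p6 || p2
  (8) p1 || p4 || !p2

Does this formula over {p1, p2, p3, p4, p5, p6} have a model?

No

From the singleton clause (p3), p3 = true.
From the singleton clause (p6), p6 = true.
From the singleton clause (!p2), p2 = false.
Now (p2) is unsatisfied and unit — conflict.
No assignment satisfies every clause.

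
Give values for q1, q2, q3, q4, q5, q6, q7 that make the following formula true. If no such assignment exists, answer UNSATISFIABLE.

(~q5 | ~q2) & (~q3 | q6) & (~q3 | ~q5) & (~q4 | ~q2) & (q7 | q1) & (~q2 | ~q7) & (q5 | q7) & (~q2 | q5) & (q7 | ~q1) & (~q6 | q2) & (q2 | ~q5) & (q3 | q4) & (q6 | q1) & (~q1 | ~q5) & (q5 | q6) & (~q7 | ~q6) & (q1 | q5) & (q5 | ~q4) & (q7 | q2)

Branch on q5: set q5 = 0.
The clause (q7) is unit, so q7 = 1.
The clause (~q2) is unit, so q2 = 0.
The clause (~q6) is unit, so q6 = 0.
But (q6) is also a unit clause — contradiction.
Undo q5 and try q5 = 1.
The clause (~q2) is unit, so q2 = 0.
But (q2) is also a unit clause — contradiction.
Both values of q5 lead to a conflict.

UNSATISFIABLE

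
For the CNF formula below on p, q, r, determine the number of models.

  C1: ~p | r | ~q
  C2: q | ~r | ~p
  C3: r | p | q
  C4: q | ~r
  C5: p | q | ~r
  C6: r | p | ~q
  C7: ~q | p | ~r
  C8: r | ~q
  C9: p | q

2

There are 2^3 = 8 truth assignments over (p, q, r).
Split on q. With q = 1, the clauses containing q are satisfied and ~q drops from the rest; 1 of the 2^2 = 4 assignments to the other variables satisfy what remains.
With q = 0, by the same count on the reduced clause set, 1 assignment works.
(One model: p=T, q=F, r=F.)
Total: 1 + 1 = 2.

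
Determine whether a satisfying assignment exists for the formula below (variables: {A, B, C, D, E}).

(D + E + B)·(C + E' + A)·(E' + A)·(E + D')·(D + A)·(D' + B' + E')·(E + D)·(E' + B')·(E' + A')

Try E = 0.
From the singleton clause (D'), D = 0.
That conflicts with the unit clause (D).
Backtrack on E: now try E = 1.
From the singleton clause (A), A = 1.
That conflicts with the unit clause (A').
Either choice for E ends in contradiction.
No assignment satisfies every clause.

Unsatisfiable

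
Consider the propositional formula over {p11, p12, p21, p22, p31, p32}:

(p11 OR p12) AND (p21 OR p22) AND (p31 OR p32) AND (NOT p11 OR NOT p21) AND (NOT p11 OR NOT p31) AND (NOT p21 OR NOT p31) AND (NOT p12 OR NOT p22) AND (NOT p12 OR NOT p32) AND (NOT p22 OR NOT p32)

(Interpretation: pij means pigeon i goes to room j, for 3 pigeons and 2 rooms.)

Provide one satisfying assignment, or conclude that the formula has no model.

UNSATISFIABLE

Branch on p11: set p11 = true.
(NOT p21) alone gives p21 = false.
(p22) alone gives p22 = true.
(NOT p31) alone gives p31 = false.
(p32) alone gives p32 = true.
Now (NOT p32) is unsatisfied and unit — conflict.
Backtrack on p11: now try p11 = false.
(p12) alone gives p12 = true.
(NOT p22) alone gives p22 = false.
(p21) alone gives p21 = true.
(NOT p31) alone gives p31 = false.
(p32) alone gives p32 = true.
Now (NOT p32) is unsatisfied and unit — conflict.
Neither p11 = true nor p11 = false works.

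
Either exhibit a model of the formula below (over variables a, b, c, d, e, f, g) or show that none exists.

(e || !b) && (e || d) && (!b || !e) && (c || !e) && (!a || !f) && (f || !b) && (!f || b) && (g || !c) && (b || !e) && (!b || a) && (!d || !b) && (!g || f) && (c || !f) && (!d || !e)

Try e = false.
(!b) alone gives b = false.
(d) alone gives d = true.
(!f) alone gives f = false.
(!g) alone gives g = false.
(!c) alone gives c = false.
All clauses hold; a can take either value.

a ↦ false,  b ↦ false,  c ↦ false,  d ↦ true,  e ↦ false,  f ↦ false,  g ↦ false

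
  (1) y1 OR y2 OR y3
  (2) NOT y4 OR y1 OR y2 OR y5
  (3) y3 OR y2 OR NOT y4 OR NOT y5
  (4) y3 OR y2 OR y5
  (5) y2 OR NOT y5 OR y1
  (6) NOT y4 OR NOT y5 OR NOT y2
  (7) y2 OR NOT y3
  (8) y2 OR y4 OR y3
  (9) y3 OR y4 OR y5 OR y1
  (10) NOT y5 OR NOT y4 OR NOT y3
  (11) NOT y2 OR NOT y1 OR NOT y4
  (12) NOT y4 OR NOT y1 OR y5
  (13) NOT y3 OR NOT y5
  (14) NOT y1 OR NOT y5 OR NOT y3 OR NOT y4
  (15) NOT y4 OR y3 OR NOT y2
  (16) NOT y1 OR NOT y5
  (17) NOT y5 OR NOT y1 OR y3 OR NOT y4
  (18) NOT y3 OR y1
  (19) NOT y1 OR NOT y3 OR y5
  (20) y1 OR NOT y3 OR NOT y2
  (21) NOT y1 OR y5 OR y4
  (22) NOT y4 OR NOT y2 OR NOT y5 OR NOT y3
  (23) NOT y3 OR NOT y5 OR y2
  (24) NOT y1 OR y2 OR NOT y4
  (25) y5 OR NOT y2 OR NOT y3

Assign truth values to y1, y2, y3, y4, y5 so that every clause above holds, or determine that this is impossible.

y1 ↦ false,  y2 ↦ true,  y3 ↦ false,  y4 ↦ false,  y5 ↦ true

Suppose y2 = true.
Suppose y4 = false.
Suppose y3 = false.
Suppose y5 = true.
Unit clause (NOT y1) forces y1 = false.
Every clause now holds.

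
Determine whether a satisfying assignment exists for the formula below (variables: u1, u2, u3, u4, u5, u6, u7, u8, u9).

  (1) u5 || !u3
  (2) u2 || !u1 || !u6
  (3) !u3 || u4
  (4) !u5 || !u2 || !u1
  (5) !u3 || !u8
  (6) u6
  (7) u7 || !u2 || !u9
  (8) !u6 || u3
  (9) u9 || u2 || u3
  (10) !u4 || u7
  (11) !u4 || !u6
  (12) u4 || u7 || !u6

The clause (u6) is unit, so u6 = true.
The clause (u3) is unit, so u3 = true.
The clause (u5) is unit, so u5 = true.
The clause (u4) is unit, so u4 = true.
That conflicts with the unit clause (!u4).
No assignment satisfies every clause.

No, unsatisfiable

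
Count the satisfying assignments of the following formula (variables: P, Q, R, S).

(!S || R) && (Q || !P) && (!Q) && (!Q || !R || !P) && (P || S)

There are 2^4 = 16 truth assignments over (P, Q, R, S).
Check each against the 5 clauses (columns in the order P, Q, R, S):
  F F F F  ✗ fails (P || S)
  F F F T  ✗ fails (!S || R)
  F F T F  ✗ fails (P || S)
  F F T T  ✓ satisfies all
  F T F F  ✗ fails (!Q)
  F T F T  ✗ fails (!S || R)
  F T T F  ✗ fails (!Q)
  F T T T  ✗ fails (!Q)
  T F F F  ✗ fails (Q || !P)
  T F F T  ✗ fails (!S || R)
  T F T F  ✗ fails (Q || !P)
  T F T T  ✗ fails (Q || !P)
  T T F F  ✗ fails (!Q)
  T T F T  ✗ fails (!S || R)
  T T T F  ✗ fails (!Q)
  T T T T  ✗ fails (!Q)
1 of the 16 rows is a model.

1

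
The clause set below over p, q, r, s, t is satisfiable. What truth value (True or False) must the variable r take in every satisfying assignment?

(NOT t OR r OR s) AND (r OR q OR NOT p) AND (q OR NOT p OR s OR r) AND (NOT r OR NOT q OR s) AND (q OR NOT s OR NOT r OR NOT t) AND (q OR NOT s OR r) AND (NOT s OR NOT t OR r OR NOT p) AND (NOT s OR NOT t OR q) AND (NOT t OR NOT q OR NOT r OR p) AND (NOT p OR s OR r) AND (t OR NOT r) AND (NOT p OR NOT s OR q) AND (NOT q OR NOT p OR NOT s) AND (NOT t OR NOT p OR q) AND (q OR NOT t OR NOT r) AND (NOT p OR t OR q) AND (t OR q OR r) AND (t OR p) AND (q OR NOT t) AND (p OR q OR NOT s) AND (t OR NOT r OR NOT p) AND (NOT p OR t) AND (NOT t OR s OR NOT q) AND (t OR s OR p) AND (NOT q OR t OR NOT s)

Suppose r = true.
Unit clause (t) forces t = true.
Unit clause (q) forces q = true.
Unit clause (s) forces s = true.
Unit clause (p) forces p = true.
But (NOT p) is also a unit clause — contradiction.
So every satisfying assignment has r = False.

False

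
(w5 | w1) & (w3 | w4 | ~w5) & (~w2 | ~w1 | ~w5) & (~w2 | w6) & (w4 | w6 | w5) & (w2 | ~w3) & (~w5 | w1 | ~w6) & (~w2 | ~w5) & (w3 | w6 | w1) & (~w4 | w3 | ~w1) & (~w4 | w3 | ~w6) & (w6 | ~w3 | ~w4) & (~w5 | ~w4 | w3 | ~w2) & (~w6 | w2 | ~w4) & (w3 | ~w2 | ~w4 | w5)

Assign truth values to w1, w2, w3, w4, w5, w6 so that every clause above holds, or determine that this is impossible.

w1=1,  w2=1,  w3=1,  w4=1,  w5=0,  w6=1

Suppose w5 = 0.
From the singleton clause (w1), w1 = 1.
Suppose w2 = 1.
From the singleton clause (w6), w6 = 1.
Suppose w4 = 1.
From the singleton clause (w3), w3 = 1.
This assignment satisfies each clause.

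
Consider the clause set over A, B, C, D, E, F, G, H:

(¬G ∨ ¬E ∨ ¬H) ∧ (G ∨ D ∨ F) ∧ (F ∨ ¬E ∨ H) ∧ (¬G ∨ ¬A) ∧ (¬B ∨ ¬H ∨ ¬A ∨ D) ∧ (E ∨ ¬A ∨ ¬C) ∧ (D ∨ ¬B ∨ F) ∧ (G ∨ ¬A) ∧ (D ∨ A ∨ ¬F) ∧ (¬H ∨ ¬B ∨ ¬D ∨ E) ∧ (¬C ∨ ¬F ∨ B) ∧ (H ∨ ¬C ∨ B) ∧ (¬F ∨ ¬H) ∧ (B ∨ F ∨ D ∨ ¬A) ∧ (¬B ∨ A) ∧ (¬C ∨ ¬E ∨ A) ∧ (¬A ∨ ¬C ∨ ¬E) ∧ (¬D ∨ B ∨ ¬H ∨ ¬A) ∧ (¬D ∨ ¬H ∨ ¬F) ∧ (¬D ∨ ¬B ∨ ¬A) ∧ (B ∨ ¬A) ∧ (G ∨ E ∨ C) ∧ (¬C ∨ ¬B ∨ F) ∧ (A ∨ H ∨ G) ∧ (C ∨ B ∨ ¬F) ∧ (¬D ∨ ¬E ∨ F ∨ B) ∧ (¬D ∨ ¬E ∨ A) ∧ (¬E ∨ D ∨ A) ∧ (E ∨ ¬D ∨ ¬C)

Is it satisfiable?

Branch on G: set G = True.
Unit clause (¬A) forces A = False.
Unit clause (¬B) forces B = False.
Branch on E: set E = False.
Branch on D: set D = False.
Unit clause (¬F) forces F = False.
Branch on H: set H = True.
All clauses hold; C can take either value.
A satisfying assignment: A: False,  B: False,  C: True,  D: False,  E: False,  F: False,  G: True,  H: True.

Satisfiable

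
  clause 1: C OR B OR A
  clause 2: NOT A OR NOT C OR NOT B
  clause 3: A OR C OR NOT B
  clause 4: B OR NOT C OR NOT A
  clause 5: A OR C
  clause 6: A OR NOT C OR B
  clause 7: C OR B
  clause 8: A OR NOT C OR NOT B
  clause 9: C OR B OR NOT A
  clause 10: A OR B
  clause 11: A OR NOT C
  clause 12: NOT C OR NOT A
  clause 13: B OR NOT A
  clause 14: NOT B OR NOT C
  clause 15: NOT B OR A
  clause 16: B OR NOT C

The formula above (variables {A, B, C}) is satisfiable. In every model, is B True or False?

Suppose B = false.
Unit clause (C) forces C = true.
But (NOT C) is also a unit clause — contradiction.
So every satisfying assignment has B = True.

True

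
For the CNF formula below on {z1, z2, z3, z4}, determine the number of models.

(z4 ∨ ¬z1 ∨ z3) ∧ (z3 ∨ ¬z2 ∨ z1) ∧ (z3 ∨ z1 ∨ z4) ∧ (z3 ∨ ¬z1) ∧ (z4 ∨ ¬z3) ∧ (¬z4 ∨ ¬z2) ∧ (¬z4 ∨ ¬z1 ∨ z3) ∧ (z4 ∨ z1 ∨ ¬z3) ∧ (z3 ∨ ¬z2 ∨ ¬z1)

3

There are 2^4 = 16 truth assignments over (z1, z2, z3, z4).
Split on z1. With z1 = True, the clauses containing z1 are satisfied and ¬z1 drops from the rest; 1 of the 2^3 = 8 assignments to the other variables satisfy what remains.
With z1 = False, by the same count on the reduced clause set, 2 assignments work.
(One model: z1=F, z2=F, z3=F, z4=T.)
Total: 1 + 2 = 3.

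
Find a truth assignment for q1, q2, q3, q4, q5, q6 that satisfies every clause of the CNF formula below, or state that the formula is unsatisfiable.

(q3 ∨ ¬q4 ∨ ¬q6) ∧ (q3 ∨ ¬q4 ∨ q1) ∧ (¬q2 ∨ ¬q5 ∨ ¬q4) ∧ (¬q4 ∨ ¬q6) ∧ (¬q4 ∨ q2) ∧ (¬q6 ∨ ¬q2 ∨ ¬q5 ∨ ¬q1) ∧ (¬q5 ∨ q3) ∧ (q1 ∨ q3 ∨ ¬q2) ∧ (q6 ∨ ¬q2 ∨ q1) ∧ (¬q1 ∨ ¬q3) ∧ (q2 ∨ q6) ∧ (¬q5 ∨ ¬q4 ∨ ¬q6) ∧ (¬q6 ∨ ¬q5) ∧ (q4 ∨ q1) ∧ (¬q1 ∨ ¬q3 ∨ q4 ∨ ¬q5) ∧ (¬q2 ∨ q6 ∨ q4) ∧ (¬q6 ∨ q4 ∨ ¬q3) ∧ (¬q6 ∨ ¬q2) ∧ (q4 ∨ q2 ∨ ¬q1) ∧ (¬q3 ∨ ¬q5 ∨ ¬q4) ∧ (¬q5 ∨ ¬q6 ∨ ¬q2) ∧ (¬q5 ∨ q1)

Try q4 = True.
From the singleton clause (¬q6), q6 = False.
From the singleton clause (q2), q2 = True.
From the singleton clause (¬q5), q5 = False.
From the singleton clause (q1), q1 = True.
From the singleton clause (¬q3), q3 = False.
All clauses are satisfied.

q1: True,  q2: True,  q3: False,  q4: True,  q5: False,  q6: False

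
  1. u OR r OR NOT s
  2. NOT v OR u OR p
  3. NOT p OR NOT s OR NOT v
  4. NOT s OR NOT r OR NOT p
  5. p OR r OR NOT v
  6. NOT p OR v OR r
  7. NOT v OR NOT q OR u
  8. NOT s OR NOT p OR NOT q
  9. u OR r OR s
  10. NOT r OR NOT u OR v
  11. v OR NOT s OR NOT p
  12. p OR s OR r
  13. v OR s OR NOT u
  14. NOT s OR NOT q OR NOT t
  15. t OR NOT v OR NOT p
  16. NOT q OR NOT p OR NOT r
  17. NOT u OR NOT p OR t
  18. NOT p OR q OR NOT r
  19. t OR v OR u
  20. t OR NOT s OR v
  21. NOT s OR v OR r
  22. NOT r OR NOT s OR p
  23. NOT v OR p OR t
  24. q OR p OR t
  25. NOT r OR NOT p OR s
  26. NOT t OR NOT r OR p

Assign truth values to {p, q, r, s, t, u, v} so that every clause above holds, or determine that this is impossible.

Suppose u = true.
Suppose r = false.
Suppose p = true.
From the singleton clause (v), v = true.
From the singleton clause (NOT s), s = false.
From the singleton clause (t), t = true.
All clauses hold; q can take either value.

p=true,  q=false,  r=false,  s=false,  t=true,  u=true,  v=true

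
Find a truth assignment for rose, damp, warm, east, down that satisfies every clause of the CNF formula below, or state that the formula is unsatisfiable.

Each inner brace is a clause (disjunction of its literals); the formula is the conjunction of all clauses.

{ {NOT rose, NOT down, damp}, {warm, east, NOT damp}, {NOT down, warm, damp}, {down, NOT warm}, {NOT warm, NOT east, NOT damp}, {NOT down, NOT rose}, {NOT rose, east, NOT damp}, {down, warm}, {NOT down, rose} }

Branch on down: set down = true.
From the singleton clause (NOT rose), rose = false.
Now (rose) is unsatisfied and unit — conflict.
Undo down and try down = false.
From the singleton clause (NOT warm), warm = false.
Now (warm) is unsatisfied and unit — conflict.
Either choice for down ends in contradiction.

UNSATISFIABLE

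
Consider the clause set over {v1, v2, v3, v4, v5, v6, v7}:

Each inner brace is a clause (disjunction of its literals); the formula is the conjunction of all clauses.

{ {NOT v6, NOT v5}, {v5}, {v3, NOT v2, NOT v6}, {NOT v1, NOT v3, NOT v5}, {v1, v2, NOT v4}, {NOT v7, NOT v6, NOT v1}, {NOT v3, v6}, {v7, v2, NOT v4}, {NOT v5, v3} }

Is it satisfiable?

No

From the singleton clause (v5), v5 = true.
From the singleton clause (NOT v6), v6 = false.
From the singleton clause (NOT v3), v3 = false.
That conflicts with the unit clause (v3).
No assignment satisfies every clause.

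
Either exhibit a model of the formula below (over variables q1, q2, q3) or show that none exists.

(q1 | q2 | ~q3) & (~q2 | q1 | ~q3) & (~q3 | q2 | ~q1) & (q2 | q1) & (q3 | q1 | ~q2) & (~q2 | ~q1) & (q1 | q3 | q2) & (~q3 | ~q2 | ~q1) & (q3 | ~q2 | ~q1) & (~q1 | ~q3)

q1: 1,  q2: 0,  q3: 0

Branch on q2: set q2 = 0.
(q1) alone gives q1 = 1.
(~q3) alone gives q3 = 0.
All clauses are satisfied.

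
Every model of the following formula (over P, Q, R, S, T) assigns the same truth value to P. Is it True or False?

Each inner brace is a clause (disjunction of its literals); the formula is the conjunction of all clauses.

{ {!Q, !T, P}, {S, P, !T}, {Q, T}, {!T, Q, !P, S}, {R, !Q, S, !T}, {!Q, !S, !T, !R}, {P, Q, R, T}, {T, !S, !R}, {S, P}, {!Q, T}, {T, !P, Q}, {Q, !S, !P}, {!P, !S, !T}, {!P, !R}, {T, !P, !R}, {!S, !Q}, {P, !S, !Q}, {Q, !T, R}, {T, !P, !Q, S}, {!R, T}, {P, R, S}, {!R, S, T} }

Suppose P = true.
From the singleton clause (!R), R = false.
Case Q = true:
From the singleton clause (T), T = true.
From the singleton clause (S), S = true.
But (!S) is also a unit clause — contradiction.
Backtrack on Q: now try Q = false.
From the singleton clause (T), T = true.
But (!T) is also a unit clause — contradiction.
Neither Q = true nor Q = false works.
So every satisfying assignment has P = False.

False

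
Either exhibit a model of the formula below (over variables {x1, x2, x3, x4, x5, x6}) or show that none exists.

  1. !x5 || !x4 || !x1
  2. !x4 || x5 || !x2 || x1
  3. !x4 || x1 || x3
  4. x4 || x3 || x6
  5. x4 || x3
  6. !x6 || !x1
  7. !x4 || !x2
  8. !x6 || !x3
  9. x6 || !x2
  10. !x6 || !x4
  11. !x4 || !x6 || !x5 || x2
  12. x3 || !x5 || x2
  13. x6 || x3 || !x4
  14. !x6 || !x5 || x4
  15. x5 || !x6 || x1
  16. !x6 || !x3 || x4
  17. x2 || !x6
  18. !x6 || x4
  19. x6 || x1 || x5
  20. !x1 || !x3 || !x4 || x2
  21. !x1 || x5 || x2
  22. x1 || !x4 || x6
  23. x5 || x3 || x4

x1=true; x2=false; x3=true; x4=false; x5=true; x6=false

Suppose x4 = false.
Unit clause (x3) forces x3 = true.
Unit clause (!x6) forces x6 = false.
Unit clause (!x2) forces x2 = false.
Suppose x1 = true.
Unit clause (x5) forces x5 = true.
This assignment satisfies each clause.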